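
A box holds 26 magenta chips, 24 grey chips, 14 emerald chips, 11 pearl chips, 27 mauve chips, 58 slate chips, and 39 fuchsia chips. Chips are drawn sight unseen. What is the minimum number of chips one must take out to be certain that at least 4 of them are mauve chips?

In the worst case for collecting mauve chips, every non-mauve chip comes out first.
There are 26 + 24 + 14 + 11 + 58 + 39 = 172 non-mauve chips altogether.
After those, each further chip must be mauve, so 172 + 4 = 176 draws guarantee 4 mauve chips.

176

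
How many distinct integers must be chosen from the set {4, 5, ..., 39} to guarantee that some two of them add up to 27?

A set avoiding the sum 27 can contain at most one of each pair {x, 27−x}, plus the 16 elements whose complement lies outside the range.
The integers 14, …, 39 (26 of them) are such a set: any two sum to at least 14+15 = 29 > 27.
Any 27th integer completes one of the 10 pairs, so 27 choices force a sum of 27.

27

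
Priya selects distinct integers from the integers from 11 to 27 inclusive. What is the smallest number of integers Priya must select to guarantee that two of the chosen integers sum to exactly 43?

Group the elements by complementary pair {x, 43−x}: {16,27}, {17,26}, {18,25}, …, giving 6 two-element pairs and 5 integers whose partner 43−x falls outside [11,27].
Treating each of those 11 groups as a pigeonhole, one can pick one integer per group — 11 integers — with no two summing to 43.
The 12th integer lands in an occupied pair, forcing a sum of 43.

12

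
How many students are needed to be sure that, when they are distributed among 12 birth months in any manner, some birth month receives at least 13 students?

145

With 144 students one could put exactly 12 in each of the 12 birth months, and no birth month would reach 13.
One more student must land in a birth month that already has 12, giving it 13.
So 12 × 12 + 1 = 145 students are required.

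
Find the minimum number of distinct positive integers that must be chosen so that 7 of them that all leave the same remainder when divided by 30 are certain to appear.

181

By pigeonhole, the 30 residue classes mod 30 are the pigeonholes.
With 180 integers one could put 6 in each residue class and have no class reach 7.
The 181st integer pushes some class to 7, so 30·6 + 1 = 181.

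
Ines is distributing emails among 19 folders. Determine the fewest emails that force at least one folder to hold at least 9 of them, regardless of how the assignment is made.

153

With 152 emails one could put exactly 8 in each of the 19 folders, and no folder would reach 9.
By pigeonhole, one more email must land in a folder that already has 8, giving it 9.
So 19 × 8 + 1 = 153 emails are required.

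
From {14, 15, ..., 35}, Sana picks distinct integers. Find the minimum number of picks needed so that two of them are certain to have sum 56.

16

A set avoiding the sum 56 can contain at most one of each pair {x, 56−x}, plus the 8 elements whose complement lies outside the range or equal to its own complement.
The integers 14, …, 28 (15 of them) are such a set: any two sum to at least 14+15 = 29 and at most 27+28 = 55 < 56.
Pigeonhole: any 16th integer completes one of the 7 pairs, so 16 choices force a sum of 56.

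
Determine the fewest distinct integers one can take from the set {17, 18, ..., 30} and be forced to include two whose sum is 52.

11

Group the elements by complementary pair {x, 52−x}: {22,30}, {23,29}, {24,28}, …, giving 4 two-element pairs; the single value 26 (it cannot pair with itself since the integers are distinct); and 5 integers whose partner 52−x falls outside [17,30].
Pigeonhole: treating each of those 10 groups as a pigeonhole, one can pick one integer per group — 10 integers — with no two summing to 52.
The 11th integer lands in an occupied pair, forcing a sum of 52.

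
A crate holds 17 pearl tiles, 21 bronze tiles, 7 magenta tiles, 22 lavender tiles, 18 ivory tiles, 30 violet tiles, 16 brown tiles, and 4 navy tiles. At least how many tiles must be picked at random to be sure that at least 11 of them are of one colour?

An adversary could hand out at most 10 tiles per colour (magenta, navy run out sooner): 10 + 10 + 7 + 10 + 10 + 10 + 10 + 4 = 71 tiles and still no colour has 11.
One more tile lands in a colour already at 10, so 72 draws are enough and 71 are not.

72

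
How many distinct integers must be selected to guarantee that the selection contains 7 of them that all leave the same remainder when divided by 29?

175

Pigeonhole: the 29 residue classes mod 29 are the pigeonholes.
With 174 integers one could put 6 in each residue class and have no class reach 7.
The 175th integer pushes some class to 7, so 29·6 + 1 = 175.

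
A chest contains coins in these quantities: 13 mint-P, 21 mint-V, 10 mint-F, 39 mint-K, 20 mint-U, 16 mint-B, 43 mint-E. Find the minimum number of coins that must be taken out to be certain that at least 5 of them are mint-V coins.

146

In the worst case for collecting mint-V coins, every non-mint-V coin comes out first.
There are 13 + 10 + 39 + 20 + 16 + 43 = 141 non-mint-V coins altogether.
After those, each further coin must be mint-V, so 141 + 5 = 146 draws guarantee 5 mint-V coins.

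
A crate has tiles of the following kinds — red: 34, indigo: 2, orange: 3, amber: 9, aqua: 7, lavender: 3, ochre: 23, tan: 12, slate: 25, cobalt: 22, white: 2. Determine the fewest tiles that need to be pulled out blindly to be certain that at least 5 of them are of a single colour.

39

An adversary could hand out at most 4 tiles per colour (4 colours run out sooner): 4 + 2 + 3 + 4 + 4 + 3 + 4 + 4 + 4 + 4 + 2 = 38 tiles and still no colour has 5.
By the pigeonhole principle, one more tile lands in a colour already at 4, so 39 draws are enough and 38 are not.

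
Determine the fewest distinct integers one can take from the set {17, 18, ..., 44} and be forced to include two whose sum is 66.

Two chosen integers sum to 66 exactly when both halves of some pair {x, 66−x} with 22 ≤ x ≤ 66−x ≤ 44 are chosen — 11 such pairs.
The remaining 6 elements (those with no distinct partner in range) can never complete a 66-sum, so the worst case takes all of them and one from each pair: 6 + 11 = 17.
Pigeonhole: the 18th integer has to be the second member of some pair, so 17 + 1 = 18.

18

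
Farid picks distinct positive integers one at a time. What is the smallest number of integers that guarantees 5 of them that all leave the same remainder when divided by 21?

85

Pigeonhole: the 21 residue classes mod 21 are the pigeonholes.
With 84 integers one could put 4 in each residue class and have no class reach 5.
The 85th integer pushes some class to 5, so 21·4 + 1 = 85.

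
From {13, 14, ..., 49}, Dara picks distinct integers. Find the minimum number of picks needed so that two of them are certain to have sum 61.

Group the elements by complementary pair {x, 61−x}: {13,48}, {14,47}, {15,46}, …, giving 18 two-element pairs and 1 integer whose partner 61−x falls outside [13,49].
Treating each of those 19 groups as a pigeonhole, one can pick one integer per group — 19 integers — with no two summing to 61.
The 20th integer lands in an occupied pair, forcing a sum of 61.

20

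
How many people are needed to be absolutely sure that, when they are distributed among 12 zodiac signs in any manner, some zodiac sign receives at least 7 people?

With 72 people one could put exactly 6 in each of the 12 zodiac signs, and no zodiac sign would reach 7.
By pigeonhole, one more person must land in a zodiac sign that already has 6, giving it 7.
So 12 × 6 + 1 = 73 people are required.

73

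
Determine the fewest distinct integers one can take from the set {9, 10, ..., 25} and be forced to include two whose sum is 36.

11

Two chosen integers sum to 36 exactly when both halves of some pair {x, 36−x} with 11 ≤ x ≤ 36−x ≤ 25 are chosen — 7 such pairs.
The remaining 3 elements (those with no distinct partner in range) can never complete a 36-sum, so the worst case takes all of them and one from each pair: 3 + 7 = 10.
By pigeonhole, the 11th integer has to be the second member of some pair, so 10 + 1 = 11.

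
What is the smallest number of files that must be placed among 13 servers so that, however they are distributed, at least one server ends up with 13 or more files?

157

With 156 files one could put exactly 12 in each of the 13 servers, and no server would reach 13.
By pigeonhole, one more file must land in a server that already has 12, giving it 13.
So 13 × 12 + 1 = 157 files are required.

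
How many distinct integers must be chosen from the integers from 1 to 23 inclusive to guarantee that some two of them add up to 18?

16

Group the elements by complementary pair {x, 18−x}: {1,17}, {2,16}, {3,15}, …, giving 8 two-element pairs, the single value 9 (it cannot pair with itself since the integers are distinct), and 6 integers whose partner 18−x falls outside [1,23].
Treating each of those 15 groups as a pigeonhole, one can pick one integer per group — 15 integers — with no two summing to 18.
The 16th integer lands in an occupied pair, forcing a sum of 18.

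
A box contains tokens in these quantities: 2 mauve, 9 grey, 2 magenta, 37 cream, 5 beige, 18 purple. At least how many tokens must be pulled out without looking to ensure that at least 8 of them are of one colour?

31

Pigeonhole: put each drawn token into a box by colour. The largest draw with every box below 8 takes min(count, 7) from each colour; colours with fewer than 7 contribute all they have.
Σ min(cᵢ, 7) = 2 + 7 + 2 + 7 + 5 + 7 = 30.
Draw number 30 + 1 = 31 must push one box to 8.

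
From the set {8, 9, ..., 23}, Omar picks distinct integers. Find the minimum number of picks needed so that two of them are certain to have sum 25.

Group the elements by complementary pair {x, 25−x}: {8,17}, {9,16}, {10,15}, …, giving 5 two-element pairs and 6 integers whose partner 25−x falls outside [8,23].
Pigeonhole: treating each of those 11 groups as a pigeonhole, one can pick one integer per group — 11 integers — with no two summing to 25.
The 12th integer lands in an occupied pair, forcing a sum of 25.

12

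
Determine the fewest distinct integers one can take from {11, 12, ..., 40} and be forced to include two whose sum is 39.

22

A set avoiding the sum 39 can contain at most one of each pair {x, 39−x}, plus the 12 elements whose complement lies outside the range.
The integers 20, …, 40 (21 of them) are such a set: any two sum to at least 20+21 = 41 > 39.
By pigeonhole, any 22nd integer completes one of the 9 pairs, so 22 choices force a sum of 39.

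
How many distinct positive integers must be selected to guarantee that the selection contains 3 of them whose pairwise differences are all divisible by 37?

Integers whose pairwise differences are multiples of 37 are exactly those sharing a remainder mod 37. By the pigeonhole principle, the 37 residue classes mod 37 are the pigeonholes.
With 74 integers one could put 2 in each residue class and have no class reach 3.
The 75th integer pushes some class to 3, so 37·2 + 1 = 75.

75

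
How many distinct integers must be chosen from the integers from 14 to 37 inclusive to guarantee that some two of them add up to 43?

17

A set avoiding the sum 43 can contain at most one of each pair {x, 43−x}, plus the 8 elements whose complement lies outside the range.
The integers 22, …, 37 (16 of them) are such a set: any two sum to at least 22+23 = 45 > 43.
Any 17th integer completes one of the 8 pairs, so 17 choices force a sum of 43.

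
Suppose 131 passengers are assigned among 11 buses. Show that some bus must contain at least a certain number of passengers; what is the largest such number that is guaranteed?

12

The 11 buses are the holes and the 131 passengers are the pigeons.
If every bus held at most 11 passengers, the total would be at most 11 × 11 = 121, which is less than 131.
So some bus holds at least ⌈131/11⌉ = 12 passengers.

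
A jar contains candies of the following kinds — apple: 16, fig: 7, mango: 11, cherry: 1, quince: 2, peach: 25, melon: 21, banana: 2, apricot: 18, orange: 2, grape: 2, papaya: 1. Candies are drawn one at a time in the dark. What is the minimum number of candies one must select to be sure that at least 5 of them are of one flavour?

Pigeonhole: put each drawn candy into a box by flavour. The largest draw with every box below 5 takes min(count, 4) from each flavour; flavours with fewer than 4 contribute all they have.
Σ min(cᵢ, 4) = 4 + 4 + 4 + 1 + 2 + 4 + 4 + 2 + 4 + 2 + 2 + 1 = 34.
Draw number 34 + 1 = 35 must push one box to 5.

35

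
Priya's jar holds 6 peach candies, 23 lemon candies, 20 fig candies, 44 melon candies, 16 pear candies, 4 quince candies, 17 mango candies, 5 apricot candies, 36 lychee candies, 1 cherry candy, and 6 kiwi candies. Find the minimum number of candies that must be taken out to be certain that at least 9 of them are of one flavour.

By pigeonhole, the 11 flavours are the holes; the candies drawn are the pigeons.
To avoid 9 of any one flavour, the worst case takes at most 8 of each flavour, or every candy of a flavour that has fewer than 8.
That gives 6 + 8 + 8 + 8 + 8 + 4 + 8 + 5 + 8 + 1 + 6 = 70 candies with no flavour reaching 9.
The next candy forces some flavour to 9, so 70 + 1 = 71.

71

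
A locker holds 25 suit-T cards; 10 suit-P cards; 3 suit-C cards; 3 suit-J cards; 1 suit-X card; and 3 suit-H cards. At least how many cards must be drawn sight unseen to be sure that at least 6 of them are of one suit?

Pigeonhole: put each drawn card into a box by suit. The largest draw with every box below 6 takes min(count, 5) from each suit; suits with fewer than 5 contribute all they have.
Σ min(cᵢ, 5) = 5 + 5 + 3 + 3 + 1 + 3 = 20.
Draw number 20 + 1 = 21 must push one box to 6.

21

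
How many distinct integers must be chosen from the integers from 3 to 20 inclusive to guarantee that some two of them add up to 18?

13

Group the elements by complementary pair {x, 18−x}: {3,15}, {4,14}, {5,13}, …, giving 6 two-element pairs; the single value 9 (it cannot pair with itself since the integers are distinct); and 5 integers whose partner 18−x falls outside [3,20].
Pigeonhole: treating each of those 12 groups as a pigeonhole, one can pick one integer per group — 12 integers — with no two summing to 18.
The 13th integer lands in an occupied pair, forcing a sum of 18.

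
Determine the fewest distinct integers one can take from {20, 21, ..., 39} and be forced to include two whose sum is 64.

14

A set avoiding the sum 64 can contain at most one of each pair {x, 64−x}, plus the 6 elements whose complement lies outside the range or equal to its own complement.
The integers 20, …, 32 (13 of them) are such a set: any two sum to at least 20+21 = 41 and at most 31+32 = 63 < 64.
Any 14th integer completes one of the 7 pairs, so 14 choices force a sum of 64.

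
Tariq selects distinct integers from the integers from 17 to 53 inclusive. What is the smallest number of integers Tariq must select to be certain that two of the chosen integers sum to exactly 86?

Two chosen integers sum to 86 exactly when both halves of some pair {x, 86−x} with 33 ≤ x ≤ 86−x ≤ 53 are chosen — 10 such pairs.
The remaining 17 elements (those with no distinct partner in range) can never complete a 86-sum, so the worst case takes all of them and one from each pair: 17 + 10 = 27.
The 28th integer has to be the second member of some pair, so 27 + 1 = 28.

28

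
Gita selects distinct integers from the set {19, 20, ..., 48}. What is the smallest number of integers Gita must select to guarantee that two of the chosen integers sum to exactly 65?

17

Group the elements by complementary pair {x, 65−x}: {19,46}, {20,45}, {21,44}, …, giving 14 two-element pairs and 2 integers whose partner 65−x falls outside [19,48].
Treating each of those 16 groups as a pigeonhole, one can pick one integer per group — 16 integers — with no two summing to 65.
The 17th integer lands in an occupied pair, forcing a sum of 65.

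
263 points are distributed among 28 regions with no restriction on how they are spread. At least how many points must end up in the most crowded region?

10

The 28 regions are the holes and the 263 points are the pigeons.
If every region held at most 9 points, the total would be at most 28 × 9 = 252, which is less than 263.
So some region holds at least ⌈263/28⌉ = 10 points.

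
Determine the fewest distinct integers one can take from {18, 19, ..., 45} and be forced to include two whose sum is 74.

Two chosen integers sum to 74 exactly when both halves of some pair {x, 74−x} with 29 ≤ x ≤ 74−x ≤ 45 are chosen — 8 such pairs.
The remaining 12 elements (those with no distinct partner in range) can never complete a 74-sum, so the worst case takes all of them and one from each pair: 12 + 8 = 20.
By the pigeonhole principle, the 21st integer has to be the second member of some pair, so 20 + 1 = 21.

21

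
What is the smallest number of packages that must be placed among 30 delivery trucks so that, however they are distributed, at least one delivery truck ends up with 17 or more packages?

With 480 packages one could put exactly 16 in each of the 30 delivery trucks, and no delivery truck would reach 17.
One more package must land in a delivery truck that already has 16, giving it 17.
So 30 × 16 + 1 = 481 packages are required.

481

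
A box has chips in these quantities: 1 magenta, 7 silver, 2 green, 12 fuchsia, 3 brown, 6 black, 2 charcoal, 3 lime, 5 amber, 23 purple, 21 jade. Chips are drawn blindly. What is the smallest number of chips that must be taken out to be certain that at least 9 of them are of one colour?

54

Pigeonhole: the 11 colours are the holes; the chips drawn are the pigeons.
To avoid 9 of any one colour, the worst case takes at most 8 of each colour, or every chip of a colour that has fewer than 8.
That gives 1 + 7 + 2 + 8 + 3 + 6 + 2 + 3 + 5 + 8 + 8 = 53 chips with no colour reaching 9.
The next chip forces some colour to 9, so 53 + 1 = 54.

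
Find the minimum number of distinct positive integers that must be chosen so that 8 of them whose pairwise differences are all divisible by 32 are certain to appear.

225

Integers whose pairwise differences are multiples of 32 are exactly those sharing a remainder mod 32. The 32 residue classes mod 32 are the pigeonholes.
With 224 integers one could put 7 in each residue class and have no class reach 8.
The 225th integer pushes some class to 8, so 32·7 + 1 = 225.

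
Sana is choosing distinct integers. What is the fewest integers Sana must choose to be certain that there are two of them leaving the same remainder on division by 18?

19

Pigeonhole: the 18 residue classes mod 18 are the pigeonholes.
With 18 integers one could put 1 in each residue class and have no class reach 2.
The 19th integer pushes some class to 2, so 18·1 + 1 = 19.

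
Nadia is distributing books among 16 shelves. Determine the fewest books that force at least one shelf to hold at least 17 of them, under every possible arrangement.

With 256 books one could put exactly 16 in each of the 16 shelves, and no shelf would reach 17.
Pigeonhole: one more book must land in a shelf that already has 16, giving it 17.
So 16 × 16 + 1 = 257 books are required.

257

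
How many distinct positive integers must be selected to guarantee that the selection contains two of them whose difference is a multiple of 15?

Integers whose pairwise differences are multiples of 15 are exactly those sharing a remainder mod 15. By pigeonhole, the 15 residue classes mod 15 are the pigeonholes.
With 15 integers one could put 1 in each residue class and have no class reach 2.
The 16th integer pushes some class to 2, so 15·1 + 1 = 16.

16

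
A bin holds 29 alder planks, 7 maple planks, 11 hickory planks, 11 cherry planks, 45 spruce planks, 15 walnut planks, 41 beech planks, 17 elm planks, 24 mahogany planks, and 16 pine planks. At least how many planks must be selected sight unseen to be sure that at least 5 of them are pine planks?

205

In the worst case for collecting pine planks, every non-pine plank comes out first.
There are 29 + 7 + 11 + 11 + 45 + 15 + 41 + 17 + 24 = 200 non-pine planks altogether.
After those, each further plank must be pine, so 200 + 5 = 205 draws guarantee 5 pine planks.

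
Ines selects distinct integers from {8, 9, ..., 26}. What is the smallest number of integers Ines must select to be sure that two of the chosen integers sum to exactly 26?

Group the elements by complementary pair {x, 26−x}: {8,18}, {9,17}, {10,16}, …, giving 5 two-element pairs, the single value 13 (it cannot pair with itself since the integers are distinct), and 8 integers whose partner 26−x falls outside [8,26].
Treating each of those 14 groups as a pigeonhole, one can pick one integer per group — 14 integers — with no two summing to 26.
The 15th integer lands in an occupied pair, forcing a sum of 26.

15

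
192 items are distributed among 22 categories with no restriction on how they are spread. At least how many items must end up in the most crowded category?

By the pigeonhole principle, the 22 categories are the holes and the 192 items are the pigeons.
If every category held at most 8 items, the total would be at most 22 × 8 = 176, which is less than 192.
So some category holds at least ⌈192/22⌉ = 9 items.

9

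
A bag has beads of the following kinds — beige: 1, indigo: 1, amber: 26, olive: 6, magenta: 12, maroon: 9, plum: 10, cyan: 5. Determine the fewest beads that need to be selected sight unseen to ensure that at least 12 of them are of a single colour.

55

The 8 colours are the holes; the beads drawn are the pigeons.
To avoid 12 of any one colour, the worst case takes at most 11 of each colour, or every bead of a colour that has fewer than 11.
That gives 1 + 1 + 11 + 6 + 11 + 9 + 10 + 5 = 54 beads with no colour reaching 12.
The next bead forces some colour to 12, so 54 + 1 = 55.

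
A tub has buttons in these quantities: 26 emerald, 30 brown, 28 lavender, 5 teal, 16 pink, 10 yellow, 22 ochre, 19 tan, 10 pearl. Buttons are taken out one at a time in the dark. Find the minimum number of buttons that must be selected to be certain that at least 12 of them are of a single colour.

92

An adversary could hand out at most 11 buttons per colour (teal, yellow, pearl run out sooner): 11 + 11 + 11 + 5 + 11 + 10 + 11 + 11 + 10 = 91 buttons and still no colour has 12.
By pigeonhole, one more button lands in a colour already at 11, so 92 draws are enough and 91 are not.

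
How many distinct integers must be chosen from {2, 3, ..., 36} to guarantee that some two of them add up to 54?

27

A set avoiding the sum 54 can contain at most one of each pair {x, 54−x}, plus the 17 elements whose complement lies outside the range or equal to its own complement.
The integers 2, …, 27 (26 of them) are such a set: any two sum to at least 2+3 = 5 and at most 26+27 = 53 < 54.
Pigeonhole: any 27th integer completes one of the 9 pairs, so 27 choices force a sum of 54.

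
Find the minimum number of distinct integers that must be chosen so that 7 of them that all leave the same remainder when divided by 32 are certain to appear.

By the pigeonhole principle, the 32 residue classes mod 32 are the pigeonholes.
With 192 integers one could put 6 in each residue class and have no class reach 7.
The 193rd integer pushes some class to 7, so 32·6 + 1 = 193.

193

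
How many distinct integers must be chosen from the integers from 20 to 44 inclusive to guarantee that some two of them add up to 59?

A set avoiding the sum 59 can contain at most one of each pair {x, 59−x}, plus the 5 elements whose complement lies outside the range.
The integers 30, …, 44 (15 of them) are such a set: any two sum to at least 30+31 = 61 > 59.
Any 16th integer completes one of the 10 pairs, so 16 choices force a sum of 59.

16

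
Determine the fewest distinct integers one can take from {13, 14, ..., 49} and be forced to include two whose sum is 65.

Two chosen integers sum to 65 exactly when both halves of some pair {x, 65−x} with 16 ≤ x ≤ 65−x ≤ 49 are chosen — 17 such pairs.
The remaining 3 elements (those with no distinct partner in range) can never complete a 65-sum, so the worst case takes all of them and one from each pair: 3 + 17 = 20.
By the pigeonhole principle, the 21st integer has to be the second member of some pair, so 20 + 1 = 21.

21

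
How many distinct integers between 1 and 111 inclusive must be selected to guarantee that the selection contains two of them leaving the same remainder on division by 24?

25

By pigeonhole, the 24 residue classes mod 24 are the pigeonholes.
With 24 integers one could put 1 in each residue class and have no class reach 2.
The 25th integer pushes some class to 2, so 24·1 + 1 = 25.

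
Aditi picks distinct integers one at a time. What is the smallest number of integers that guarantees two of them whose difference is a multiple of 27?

28

Integers whose pairwise differences are multiples of 27 are exactly those sharing a remainder mod 27. The 27 residue classes mod 27 are the pigeonholes.
With 27 integers one could put 1 in each residue class and have no class reach 2.
The 28th integer pushes some class to 2, so 27·1 + 1 = 28.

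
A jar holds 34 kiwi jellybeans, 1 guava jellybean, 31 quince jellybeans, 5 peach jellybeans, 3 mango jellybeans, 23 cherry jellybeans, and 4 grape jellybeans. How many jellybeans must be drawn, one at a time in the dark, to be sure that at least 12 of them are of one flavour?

By the pigeonhole principle, the 7 flavours are the holes; the jellybeans drawn are the pigeons.
To avoid 12 of any one flavour, the worst case takes at most 11 of each flavour, or every jellybean of a flavour that has fewer than 11.
That gives 11 + 1 + 11 + 5 + 3 + 11 + 4 = 46 jellybeans with no flavour reaching 12.
The next jellybean forces some flavour to 12, so 46 + 1 = 47.

47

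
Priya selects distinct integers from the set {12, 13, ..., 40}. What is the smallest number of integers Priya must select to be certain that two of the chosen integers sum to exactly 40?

22

Group the elements by complementary pair {x, 40−x}: {12,28}, {13,27}, {14,26}, …, giving 8 two-element pairs, the single value 20 (it cannot pair with itself since the integers are distinct), and 12 integers whose partner 40−x falls outside [12,40].
By the pigeonhole principle, treating each of those 21 groups as a pigeonhole, one can pick one integer per group — 21 integers — with no two summing to 40.
The 22nd integer lands in an occupied pair, forcing a sum of 40.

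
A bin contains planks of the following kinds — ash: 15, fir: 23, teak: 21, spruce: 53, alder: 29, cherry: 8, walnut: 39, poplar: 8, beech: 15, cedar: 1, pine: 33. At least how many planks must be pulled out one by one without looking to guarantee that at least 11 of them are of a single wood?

Pigeonhole: the 11 woods are the holes; the planks drawn are the pigeons.
To avoid 11 of any one wood, the worst case takes at most 10 of each wood, or every plank of a wood that has fewer than 10.
That gives 10 + 10 + 10 + 10 + 10 + 8 + 10 + 8 + 10 + 1 + 10 = 97 planks with no wood reaching 11.
The next plank forces some wood to 11, so 97 + 1 = 98.

98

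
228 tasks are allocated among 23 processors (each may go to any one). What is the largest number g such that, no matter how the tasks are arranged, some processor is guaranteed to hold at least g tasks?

10

The 23 processors are the holes and the 228 tasks are the pigeons.
If every processor held at most 9 tasks, the total would be at most 23 × 9 = 207, which is less than 228.
So some processor holds at least ⌈228/23⌉ = 10 tasks.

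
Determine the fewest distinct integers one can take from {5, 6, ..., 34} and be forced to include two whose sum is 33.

Two chosen integers sum to 33 exactly when both halves of some pair {x, 33−x} with 5 ≤ x ≤ 33−x ≤ 28 are chosen — 12 such pairs.
The remaining 6 elements (those with no distinct partner in range) can never complete a 33-sum, so the worst case takes all of them and one from each pair: 6 + 12 = 18.
By the pigeonhole principle, the 19th integer has to be the second member of some pair, so 18 + 1 = 19.

19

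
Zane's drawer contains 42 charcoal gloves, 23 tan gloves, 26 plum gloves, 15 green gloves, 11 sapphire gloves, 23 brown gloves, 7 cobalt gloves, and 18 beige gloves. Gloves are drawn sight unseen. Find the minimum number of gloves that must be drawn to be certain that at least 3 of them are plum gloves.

In the worst case for collecting plum gloves, every non-plum glove comes out first.
There are 42 + 23 + 15 + 11 + 23 + 7 + 18 = 139 non-plum gloves altogether.
After those, each further glove must be plum, so 139 + 3 = 142 draws guarantee 3 plum gloves.

142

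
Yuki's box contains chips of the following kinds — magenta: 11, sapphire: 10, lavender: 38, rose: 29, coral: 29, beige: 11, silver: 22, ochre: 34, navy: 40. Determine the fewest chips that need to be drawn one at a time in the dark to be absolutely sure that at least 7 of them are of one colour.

55

Put each drawn chip into a box by colour. The largest draw with every box below 7 takes min(count, 6) from each colour.
Σ min(cᵢ, 6) = 6 + 6 + 6 + 6 + 6 + 6 + 6 + 6 + 6 = 54.
Draw number 54 + 1 = 55 must push one box to 7.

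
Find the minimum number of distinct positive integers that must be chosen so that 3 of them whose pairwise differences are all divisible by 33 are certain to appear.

Integers whose pairwise differences are multiples of 33 are exactly those sharing a remainder mod 33. By pigeonhole, the 33 residue classes mod 33 are the pigeonholes.
With 66 integers one could put 2 in each residue class and have no class reach 3.
The 67th integer pushes some class to 3, so 33·2 + 1 = 67.

67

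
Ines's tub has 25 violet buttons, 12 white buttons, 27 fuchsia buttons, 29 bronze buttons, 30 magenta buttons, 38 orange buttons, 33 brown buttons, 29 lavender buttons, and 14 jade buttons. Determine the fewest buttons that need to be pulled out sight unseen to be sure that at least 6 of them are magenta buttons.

213

In the worst case for collecting magenta buttons, every non-magenta button comes out first.
There are 25 + 12 + 27 + 29 + 38 + 33 + 29 + 14 = 207 non-magenta buttons altogether.
After those, each further button must be magenta, so 207 + 6 = 213 draws guarantee 6 magenta buttons.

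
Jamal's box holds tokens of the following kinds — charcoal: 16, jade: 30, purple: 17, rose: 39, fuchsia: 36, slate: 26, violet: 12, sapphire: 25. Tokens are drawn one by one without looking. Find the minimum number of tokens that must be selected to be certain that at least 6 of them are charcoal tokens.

In the worst case for collecting charcoal tokens, every non-charcoal token comes out first.
There are 30 + 17 + 39 + 36 + 26 + 12 + 25 = 185 non-charcoal tokens altogether.
After those, each further token must be charcoal, so 185 + 6 = 191 draws guarantee 6 charcoal tokens.

191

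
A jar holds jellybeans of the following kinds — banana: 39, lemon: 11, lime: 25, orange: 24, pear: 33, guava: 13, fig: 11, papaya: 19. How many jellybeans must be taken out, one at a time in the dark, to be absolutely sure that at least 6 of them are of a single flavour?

41

The 8 flavours are the holes; the jellybeans drawn are the pigeons.
To avoid 6 of any one flavour, the worst case takes at most 5 of each flavour.
That gives 5 + 5 + 5 + 5 + 5 + 5 + 5 + 5 = 40 jellybeans with no flavour reaching 6.
The next jellybean forces some flavour to 6, so 40 + 1 = 41.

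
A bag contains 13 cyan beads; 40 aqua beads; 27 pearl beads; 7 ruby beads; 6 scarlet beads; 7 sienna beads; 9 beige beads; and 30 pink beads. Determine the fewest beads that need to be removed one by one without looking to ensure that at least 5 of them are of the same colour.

33

An adversary could hand out at most 4 beads per colour: 4 + 4 + 4 + 4 + 4 + 4 + 4 + 4 = 32 beads and still no colour has 5.
One more bead lands in a colour already at 4, so 33 draws are enough and 32 are not.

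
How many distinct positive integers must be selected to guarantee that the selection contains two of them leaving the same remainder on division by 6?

The 6 residue classes mod 6 are the pigeonholes.
With 6 integers one could put 1 in each residue class and have no class reach 2.
The 7th integer pushes some class to 2, so 6·1 + 1 = 7.

7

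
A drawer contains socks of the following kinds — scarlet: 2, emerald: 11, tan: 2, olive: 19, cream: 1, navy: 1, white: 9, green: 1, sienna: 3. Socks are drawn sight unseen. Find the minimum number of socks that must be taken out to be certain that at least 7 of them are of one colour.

By the pigeonhole principle, put each drawn sock into a box by colour. The largest draw with every box below 7 takes min(count, 6) from each colour; colours with fewer than 6 contribute all they have.
Σ min(cᵢ, 6) = 2 + 6 + 2 + 6 + 1 + 1 + 6 + 1 + 3 = 28.
Draw number 28 + 1 = 29 must push one box to 7.

29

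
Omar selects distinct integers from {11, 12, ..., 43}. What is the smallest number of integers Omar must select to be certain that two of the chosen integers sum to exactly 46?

A set avoiding the sum 46 can contain at most one of each pair {x, 46−x}, plus the 9 elements whose complement lies outside the range or equal to its own complement.
The integers 23, …, 43 (21 of them) are such a set: any two sum to at least 23+24 = 47 > 46.
Any 22nd integer completes one of the 12 pairs, so 22 choices force a sum of 46.

22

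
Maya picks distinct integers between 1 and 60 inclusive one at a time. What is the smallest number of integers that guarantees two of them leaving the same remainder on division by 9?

The 9 residue classes mod 9 are the pigeonholes.
With 9 integers one could put 1 in each residue class and have no class reach 2.
The 10th integer pushes some class to 2, so 9·1 + 1 = 10.

10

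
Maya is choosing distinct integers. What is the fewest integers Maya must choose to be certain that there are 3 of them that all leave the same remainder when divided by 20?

The 20 residue classes mod 20 are the pigeonholes.
With 40 integers one could put 2 in each residue class and have no class reach 3.
The 41st integer pushes some class to 3, so 20·2 + 1 = 41.

41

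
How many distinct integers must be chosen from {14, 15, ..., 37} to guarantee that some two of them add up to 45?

Group the elements by complementary pair {x, 45−x}: {14,31}, {15,30}, {16,29}, …, giving 9 two-element pairs and 6 integers whose partner 45−x falls outside [14,37].
Treating each of those 15 groups as a pigeonhole, one can pick one integer per group — 15 integers — with no two summing to 45.
The 16th integer lands in an occupied pair, forcing a sum of 45.

16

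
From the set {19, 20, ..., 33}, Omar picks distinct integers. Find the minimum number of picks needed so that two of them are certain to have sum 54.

10

Group the elements by complementary pair {x, 54−x}: {21,33}, {22,32}, {23,31}, …, giving 6 two-element pairs, the single value 27 (it cannot pair with itself since the integers are distinct), and 2 integers whose partner 54−x falls outside [19,33].
Treating each of those 9 groups as a pigeonhole, one can pick one integer per group — 9 integers — with no two summing to 54.
The 10th integer lands in an occupied pair, forcing a sum of 54.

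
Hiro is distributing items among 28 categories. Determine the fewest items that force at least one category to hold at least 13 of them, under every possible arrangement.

With 336 items one could put exactly 12 in each of the 28 categories, and no category would reach 13.
One more item must land in a category that already has 12, giving it 13.
So 28 × 12 + 1 = 337 items are required.

337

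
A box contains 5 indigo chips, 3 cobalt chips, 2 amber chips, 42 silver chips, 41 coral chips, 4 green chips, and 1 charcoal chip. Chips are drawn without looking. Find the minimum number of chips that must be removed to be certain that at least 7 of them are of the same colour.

28

By pigeonhole, put each drawn chip into a box by colour. The largest draw with every box below 7 takes min(count, 6) from each colour; colours with fewer than 6 contribute all they have.
Σ min(cᵢ, 6) = 5 + 3 + 2 + 6 + 6 + 4 + 1 = 27.
Draw number 27 + 1 = 28 must push one box to 7.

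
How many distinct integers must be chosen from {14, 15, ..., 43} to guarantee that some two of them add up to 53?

18

A set avoiding the sum 53 can contain at most one of each pair {x, 53−x}, plus the 4 elements whose complement lies outside the range.
The integers 27, …, 43 (17 of them) are such a set: any two sum to at least 27+28 = 55 > 53.
By the pigeonhole principle, any 18th integer completes one of the 13 pairs, so 18 choices force a sum of 53.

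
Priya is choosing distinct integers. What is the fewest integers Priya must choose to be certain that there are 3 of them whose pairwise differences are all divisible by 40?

Integers whose pairwise differences are multiples of 40 are exactly those sharing a remainder mod 40. Pigeonhole: the 40 residue classes mod 40 are the pigeonholes.
With 80 integers one could put 2 in each residue class and have no class reach 3.
The 81st integer pushes some class to 3, so 40·2 + 1 = 81.

81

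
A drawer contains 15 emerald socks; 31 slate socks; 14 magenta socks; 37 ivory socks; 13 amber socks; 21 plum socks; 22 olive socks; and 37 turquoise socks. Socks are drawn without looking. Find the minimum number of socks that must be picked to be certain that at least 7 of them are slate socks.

In the worst case for collecting slate socks, every non-slate sock comes out first.
There are 15 + 14 + 37 + 13 + 21 + 22 + 37 = 159 non-slate socks altogether.
After those, each further sock must be slate, so 159 + 7 = 166 draws guarantee 7 slate socks.

166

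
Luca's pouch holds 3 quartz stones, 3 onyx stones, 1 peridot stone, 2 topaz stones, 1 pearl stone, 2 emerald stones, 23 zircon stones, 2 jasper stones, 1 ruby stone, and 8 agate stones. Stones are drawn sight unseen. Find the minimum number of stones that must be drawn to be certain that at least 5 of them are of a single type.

24

By the pigeonhole principle, the 10 types are the holes; the stones drawn are the pigeons.
To avoid 5 of any one type, the worst case takes at most 4 of each type, or every stone of a type that has fewer than 4.
That gives 3 + 3 + 1 + 2 + 1 + 2 + 4 + 2 + 1 + 4 = 23 stones with no type reaching 5.
The next stone forces some type to 5, so 23 + 1 = 24.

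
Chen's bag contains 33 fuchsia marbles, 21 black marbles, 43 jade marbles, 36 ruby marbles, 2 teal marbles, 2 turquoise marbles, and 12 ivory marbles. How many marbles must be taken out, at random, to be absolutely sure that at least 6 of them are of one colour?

Pigeonhole: put each drawn marble into a box by colour. The largest draw with every box below 6 takes min(count, 5) from each colour; colours with fewer than 5 contribute all they have.
Σ min(cᵢ, 5) = 5 + 5 + 5 + 5 + 2 + 2 + 5 = 29.
Draw number 29 + 1 = 30 must push one box to 6.

30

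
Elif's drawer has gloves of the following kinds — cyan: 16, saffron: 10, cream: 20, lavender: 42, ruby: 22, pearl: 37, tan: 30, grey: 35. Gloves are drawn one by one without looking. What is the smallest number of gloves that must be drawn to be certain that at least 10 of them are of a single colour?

73

By pigeonhole, put each drawn glove into a box by colour. The largest draw with every box below 10 takes min(count, 9) from each colour.
Σ min(cᵢ, 9) = 9 + 9 + 9 + 9 + 9 + 9 + 9 + 9 = 72.
Draw number 72 + 1 = 73 must push one box to 10.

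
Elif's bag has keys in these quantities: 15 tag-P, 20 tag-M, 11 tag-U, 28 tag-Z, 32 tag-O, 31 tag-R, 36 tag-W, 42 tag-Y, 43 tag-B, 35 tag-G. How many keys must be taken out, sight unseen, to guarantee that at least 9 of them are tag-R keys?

In the worst case for collecting tag-R keys, every non-tag-R key comes out first.
There are 15 + 20 + 11 + 28 + 32 + 36 + 42 + 43 + 35 = 262 non-tag-R keys altogether.
After those, each further key must be tag-R, so 262 + 9 = 271 draws guarantee 9 tag-R keys.

271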